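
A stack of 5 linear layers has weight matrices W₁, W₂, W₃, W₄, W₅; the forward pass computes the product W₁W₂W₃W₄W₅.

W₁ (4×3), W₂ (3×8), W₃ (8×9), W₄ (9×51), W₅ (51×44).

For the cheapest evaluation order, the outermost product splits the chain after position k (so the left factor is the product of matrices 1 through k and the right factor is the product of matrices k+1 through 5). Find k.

Adjacent pairs: W₁W₂ = 4·3·8 = 96; W₂W₃ = 3·8·9 = 216; W₃W₄ = 8·9·51 = 3672; W₄W₅ = 9·51·44 = 20196.
Length 3: W₁..W₃: k=1: 0+216+4·3·9=324; k=2: 96+0+4·8·9=384 → min 324 | W₂..W₄: k=2: 0+3672+3·8·51=4896; k=3: 216+0+3·9·51=1593 → min 1593 | W₃..W₅: k=3: 0+20196+8·9·44=23364; k=4: 3672+0+8·51·44=21624 → min 21624.
Length 4: W₁..W₄: k=1: 0+1593+4·3·51=2205; k=2: 96+3672+4·8·51=5400; k=3: 324+0+4·9·51=2160 → min 2160 | W₂..W₅: k=2: 0+21624+3·8·44=22680; k=3: 216+20196+3·9·44=21600; k=4: 1593+0+3·51·44=8325 → min 8325.
Top-level splits: k=1: (W₁..W₁)·(W₂..W₅) → 0+8325+4·3·44 = 8853; k=2: (W₁..W₂)·(W₃..W₅) → 96+21624+4·8·44 = 23128; k=3: (W₁..W₃)·(W₄..W₅) → 324+20196+4·9·44 = 22104; k=4: (W₁..W₄)·(W₅..W₅) → 2160+0+4·51·44 = 11136.
Best split is after W₁, i.e. k = 1.

1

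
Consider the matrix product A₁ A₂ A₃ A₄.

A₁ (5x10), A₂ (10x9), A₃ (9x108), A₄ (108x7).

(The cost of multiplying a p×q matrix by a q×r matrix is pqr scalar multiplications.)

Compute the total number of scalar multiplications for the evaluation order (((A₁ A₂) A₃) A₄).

(A₁ A₂): 5×10 by 10×9 → 5×9, cost 5·10·9 = 450
((A₁ A₂) A₃): 5×9 by 9×108 → 5×108, cost 5·9·108 = 4860; cumulative 5310
(((A₁ A₂) A₃) A₄): 5×108 by 108×7 → 5×7, cost 5·108·7 = 3780; cumulative 9090
Total: 9090 scalar multiplications.

9090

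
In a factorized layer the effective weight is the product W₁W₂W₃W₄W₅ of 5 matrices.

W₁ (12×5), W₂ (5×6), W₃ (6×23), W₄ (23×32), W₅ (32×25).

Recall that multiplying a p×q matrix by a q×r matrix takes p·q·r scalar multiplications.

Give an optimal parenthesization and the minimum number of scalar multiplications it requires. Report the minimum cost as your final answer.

Adjacent pairs: W₁W₂ = 12·5·6 = 360; W₂W₃ = 5·6·23 = 690; W₃W₄ = 6·23·32 = 4416; W₄W₅ = 23·32·25 = 18400.
Length 3: W₁..W₃: k=1: 0+690+12·5·23=2070; k=2: 360+0+12·6·23=2016 → min 2016 | W₂..W₄: k=2: 0+4416+5·6·32=5376; k=3: 690+0+5·23·32=4370 → min 4370 | W₃..W₅: k=3: 0+18400+6·23·25=21850; k=4: 4416+0+6·32·25=9216 → min 9216.
Length 4: W₁..W₄: k=1: 0+4370+12·5·32=6290; k=2: 360+4416+12·6·32=7080; k=3: 2016+0+12·23·32=10848 → min 6290 | W₂..W₅: k=2: 0+9216+5·6·25=9966; k=3: 690+18400+5·23·25=21965; k=4: 4370+0+5·32·25=8370 → min 8370.
Length 5: W₁..W₅: k=1: 0+8370+12·5·25=9870; k=2: 360+9216+12·6·25=11376; k=3: 2016+18400+12·23·25=27316; k=4: 6290+0+12·32·25=15890 → min 9870.
Optimal parenthesization: (W₁(((W₂W₃)W₄)W₅)) with cost 9870.

9870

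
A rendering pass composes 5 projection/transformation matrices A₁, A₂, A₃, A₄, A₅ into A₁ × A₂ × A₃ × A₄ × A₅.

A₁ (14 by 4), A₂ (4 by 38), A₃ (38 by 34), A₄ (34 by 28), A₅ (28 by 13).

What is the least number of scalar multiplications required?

11160

Adjacent pairs: A₁A₂ = 14·4·38 = 2128; A₂A₃ = 4·38·34 = 5168; A₃A₄ = 38·34·28 = 36176; A₄A₅ = 34·28·13 = 12376.
Length 3: A₁..A₃: k=1: 0+5168+14·4·34=7072; k=2: 2128+0+14·38·34=20216 → min 7072 | A₂..A₄: k=2: 0+36176+4·38·28=40432; k=3: 5168+0+4·34·28=8976 → min 8976 | A₃..A₅: k=3: 0+12376+38·34·13=29172; k=4: 36176+0+38·28·13=50008 → min 29172.
Length 4: A₁..A₄: k=1: 0+8976+14·4·28=10544; k=2: 2128+36176+14·38·28=53200; k=3: 7072+0+14·34·28=20400 → min 10544 | A₂..A₅: k=2: 0+29172+4·38·13=31148; k=3: 5168+12376+4·34·13=19312; k=4: 8976+0+4·28·13=10432 → min 10432.
Length 5: A₁..A₅: k=1: 0+10432+14·4·13=11160; k=2: 2128+29172+14·38·13=38216; k=3: 7072+12376+14·34·13=25636; k=4: 10544+0+14·28·13=15640 → min 11160.
Optimal order: (A₁ × (((A₂ × A₃) × A₄) × A₅)) with cost 11160.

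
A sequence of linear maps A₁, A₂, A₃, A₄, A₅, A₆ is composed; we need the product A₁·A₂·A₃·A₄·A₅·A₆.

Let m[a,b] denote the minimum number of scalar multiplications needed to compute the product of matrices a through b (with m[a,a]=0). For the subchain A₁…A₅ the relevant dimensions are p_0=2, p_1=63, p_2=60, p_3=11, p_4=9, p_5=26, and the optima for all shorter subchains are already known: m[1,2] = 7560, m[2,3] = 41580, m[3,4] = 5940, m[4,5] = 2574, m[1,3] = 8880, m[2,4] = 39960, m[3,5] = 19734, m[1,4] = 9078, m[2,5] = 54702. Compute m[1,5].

9546

m[1,5] = min over k∈[1,4] of m[1,k]+m[k+1,5]+p_{0}·p_k·p_{5}.
k=1: 0 + 54702 + 2·63·26 = 57978; k=2: 7560 + 19734 + 2·60·26 = 30414; k=3: 8880 + 2574 + 2·11·26 = 12026; k=4: 9078 + 0 + 2·9·26 = 9546.
Minimum: 9546 at k=4.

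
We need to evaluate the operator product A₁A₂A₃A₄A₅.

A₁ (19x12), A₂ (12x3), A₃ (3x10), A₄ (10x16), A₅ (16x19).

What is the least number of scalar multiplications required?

Adjacent pairs: A₁A₂ = 19·12·3 = 684; A₂A₃ = 12·3·10 = 360; A₃A₄ = 3·10·16 = 480; A₄A₅ = 10·16·19 = 3040.
Length 3: A₁..A₃: k=1: 0+360+19·12·10=2640; k=2: 684+0+19·3·10=1254 → min 1254 | A₂..A₄: k=2: 0+480+12·3·16=1056; k=3: 360+0+12·10·16=2280 → min 1056 | A₃..A₅: k=3: 0+3040+3·10·19=3610; k=4: 480+0+3·16·19=1392 → min 1392.
Length 4: A₁..A₄: k=1: 0+1056+19·12·16=4704; k=2: 684+480+19·3·16=2076; k=3: 1254+0+19·10·16=4294 → min 2076 | A₂..A₅: k=2: 0+1392+12·3·19=2076; k=3: 360+3040+12·10·19=5680; k=4: 1056+0+12·16·19=4704 → min 2076.
Length 5: A₁..A₅: k=1: 0+2076+19·12·19=6408; k=2: 684+1392+19·3·19=3159; k=3: 1254+3040+19·10·19=7904; k=4: 2076+0+19·16·19=7852 → min 3159.
Optimal order: ((A₁A₂)((A₃A₄)A₅)) with cost 3159.

3159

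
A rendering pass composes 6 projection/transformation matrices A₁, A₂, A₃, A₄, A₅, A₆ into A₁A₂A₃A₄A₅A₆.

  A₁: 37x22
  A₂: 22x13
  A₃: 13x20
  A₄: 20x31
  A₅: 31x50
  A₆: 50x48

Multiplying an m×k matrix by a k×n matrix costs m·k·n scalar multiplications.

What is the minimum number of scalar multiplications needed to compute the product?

Adjacent pairs: A₁A₂ = 37·22·13 = 10582; A₂A₃ = 22·13·20 = 5720; A₃A₄ = 13·20·31 = 8060; A₄A₅ = 20·31·50 = 31000; A₅A₆ = 31·50·48 = 74400.
Length 3: A₁..A₃: k=1: 0+5720+37·22·20=22000; k=2: 10582+0+37·13·20=20202 → min 20202 | A₂..A₄: k=2: 0+8060+22·13·31=16926; k=3: 5720+0+22·20·31=19360 → min 16926 | A₃..A₅: k=3: 0+31000+13·20·50=44000; k=4: 8060+0+13·31·50=28210 → min 28210 | A₄..A₆: k=4: 0+74400+20·31·48=104160; k=5: 31000+0+20·50·48=79000 → min 79000.
Length 4: A₁..A₄: k=1: 0+16926+37·22·31=42160; k=2: 10582+8060+37·13·31=33553; k=3: 20202+0+37·20·31=43142 → min 33553 | A₂..A₅: k=2: 0+28210+22·13·50=42510; k=3: 5720+31000+22·20·50=58720; k=4: 16926+0+22·31·50=51026 → min 42510 | A₃..A₆: k=3: 0+79000+13·20·48=91480; k=4: 8060+74400+13·31·48=101804; k=5: 28210+0+13·50·48=59410 → min 59410.
Length 5: A₁..A₅: k=1: 0+42510+37·22·50=83210; k=2: 10582+28210+37·13·50=62842; k=3: 20202+31000+37·20·50=88202; k=4: 33553+0+37·31·50=90903 → min 62842 | A₂..A₆: k=2: 0+59410+22·13·48=73138; k=3: 5720+79000+22·20·48=105840; k=4: 16926+74400+22·31·48=124062; k=5: 42510+0+22·50·48=95310 → min 73138.
Length 6: A₁..A₆: k=1: 0+73138+37·22·48=112210; k=2: 10582+59410+37·13·48=93080; k=3: 20202+79000+37·20·48=134722; k=4: 33553+74400+37·31·48=163009; k=5: 62842+0+37·50·48=151642 → min 93080.
Optimal order: ((A₁A₂)(((A₃A₄)A₅)A₆)) with cost 93080.

93080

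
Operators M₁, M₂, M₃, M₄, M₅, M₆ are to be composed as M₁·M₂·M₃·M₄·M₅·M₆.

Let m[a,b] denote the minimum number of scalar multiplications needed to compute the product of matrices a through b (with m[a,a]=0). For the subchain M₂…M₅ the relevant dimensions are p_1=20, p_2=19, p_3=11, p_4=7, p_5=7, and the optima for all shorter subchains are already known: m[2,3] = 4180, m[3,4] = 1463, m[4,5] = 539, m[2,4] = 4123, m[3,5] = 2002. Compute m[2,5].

4662

m[2,5] = min over k∈[2,4] of m[2,k]+m[k+1,5]+p_{1}·p_k·p_{5}.
k=2: 0 + 2002 + 20·19·7 = 4662; k=3: 4180 + 539 + 20·11·7 = 6259; k=4: 4123 + 0 + 20·7·7 = 5103.
Minimum: 4662 at k=2.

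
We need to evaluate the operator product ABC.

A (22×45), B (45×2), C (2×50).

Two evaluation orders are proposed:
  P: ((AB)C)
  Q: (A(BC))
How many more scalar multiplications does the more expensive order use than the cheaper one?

Order P = ((AB)C): (AB): 22×45 by 45×2 → 22×2, cost 22·45·2 = 1980; ((AB)C): 22×2 by 2×50 → 22×50, cost 22·2·50 = 2200; cumulative 4180. Total 4180.
Order Q = (A(BC)): (BC): 45×2 by 2×50 → 45×50, cost 45·2·50 = 4500; (A(BC)): 22×45 by 45×50 → 22×50, cost 22·45·50 = 49500; cumulative 54000. Total 54000.
Difference: |4180 − 54000| = 49820.

49820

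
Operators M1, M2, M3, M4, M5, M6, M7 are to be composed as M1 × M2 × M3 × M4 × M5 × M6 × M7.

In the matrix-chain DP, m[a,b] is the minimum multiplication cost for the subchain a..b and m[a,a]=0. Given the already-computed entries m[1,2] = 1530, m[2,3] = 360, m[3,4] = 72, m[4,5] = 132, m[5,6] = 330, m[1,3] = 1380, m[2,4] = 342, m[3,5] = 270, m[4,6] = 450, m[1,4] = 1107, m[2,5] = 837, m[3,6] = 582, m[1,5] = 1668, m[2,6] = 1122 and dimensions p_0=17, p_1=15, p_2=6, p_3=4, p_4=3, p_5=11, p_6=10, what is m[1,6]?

1947

m[1,6] = min over k∈[1,5] of m[1,k]+m[k+1,6]+p_{0}·p_k·p_{6}.
k=1: 0 + 1122 + 17·15·10 = 3672; k=2: 1530 + 582 + 17·6·10 = 3132; k=3: 1380 + 450 + 17·4·10 = 2510; k=4: 1107 + 330 + 17·3·10 = 1947; k=5: 1668 + 0 + 17·11·10 = 3538.
Minimum: 1947 at k=4.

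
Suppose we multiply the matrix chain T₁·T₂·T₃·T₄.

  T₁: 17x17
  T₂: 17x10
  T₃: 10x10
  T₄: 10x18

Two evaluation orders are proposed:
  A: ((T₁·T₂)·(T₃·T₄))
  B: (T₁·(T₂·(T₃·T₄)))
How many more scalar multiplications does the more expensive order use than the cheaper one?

2312

Order A = ((T₁·T₂)·(T₃·T₄)): (T₁·T₂): 17×17 by 17×10 → 17×10, cost 17·17·10 = 2890; (T₃·T₄): 10×10 by 10×18 → 10×18, cost 10·10·18 = 1800; ((T₁·T₂)·(T₃·T₄)): 17×10 by 10×18 → 17×18, cost 17·10·18 = 3060; cumulative 7750. Total 7750.
Order B = (T₁·(T₂·(T₃·T₄))): (T₃·T₄): 10×10 by 10×18 → 10×18, cost 10·10·18 = 1800; (T₂·(T₃·T₄)): 17×10 by 10×18 → 17×18, cost 17·10·18 = 3060; cumulative 4860; (T₁·(T₂·(T₃·T₄))): 17×17 by 17×18 → 17×18, cost 17·17·18 = 5202; cumulative 10062. Total 10062.
Difference: |7750 − 10062| = 2312.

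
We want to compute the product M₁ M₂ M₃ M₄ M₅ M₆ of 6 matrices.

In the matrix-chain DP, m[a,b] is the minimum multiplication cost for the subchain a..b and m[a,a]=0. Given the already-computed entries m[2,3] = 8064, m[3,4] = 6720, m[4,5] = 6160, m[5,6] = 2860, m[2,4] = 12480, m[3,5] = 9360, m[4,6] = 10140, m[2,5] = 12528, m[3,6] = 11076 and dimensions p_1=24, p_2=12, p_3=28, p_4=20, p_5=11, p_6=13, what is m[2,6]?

m[2,6] = min over k∈[2,5] of m[2,k]+m[k+1,6]+p_{1}·p_k·p_{6}.
k=2: 0 + 11076 + 24·12·13 = 14820; k=3: 8064 + 10140 + 24·28·13 = 26940; k=4: 12480 + 2860 + 24·20·13 = 21580; k=5: 12528 + 0 + 24·11·13 = 15960.
Minimum: 14820 at k=2.

14820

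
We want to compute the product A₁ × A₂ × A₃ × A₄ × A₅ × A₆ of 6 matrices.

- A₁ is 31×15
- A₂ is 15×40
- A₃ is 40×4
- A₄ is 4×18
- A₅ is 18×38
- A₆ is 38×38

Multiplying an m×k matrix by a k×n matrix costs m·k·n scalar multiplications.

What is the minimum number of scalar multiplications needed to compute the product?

17484

Adjacent pairs: A₁A₂ = 31·15·40 = 18600; A₂A₃ = 15·40·4 = 2400; A₃A₄ = 40·4·18 = 2880; A₄A₅ = 4·18·38 = 2736; A₅A₆ = 18·38·38 = 25992.
Length 3: A₁..A₃: k=1: 0+2400+31·15·4=4260; k=2: 18600+0+31·40·4=23560 → min 4260 | A₂..A₄: k=2: 0+2880+15·40·18=13680; k=3: 2400+0+15·4·18=3480 → min 3480 | A₃..A₅: k=3: 0+2736+40·4·38=8816; k=4: 2880+0+40·18·38=30240 → min 8816 | A₄..A₆: k=4: 0+25992+4·18·38=28728; k=5: 2736+0+4·38·38=8512 → min 8512.
Length 4: A₁..A₄: k=1: 0+3480+31·15·18=11850; k=2: 18600+2880+31·40·18=43800; k=3: 4260+0+31·4·18=6492 → min 6492 | A₂..A₅: k=2: 0+8816+15·40·38=31616; k=3: 2400+2736+15·4·38=7416; k=4: 3480+0+15·18·38=13740 → min 7416 | A₃..A₆: k=3: 0+8512+40·4·38=14592; k=4: 2880+25992+40·18·38=56232; k=5: 8816+0+40·38·38=66576 → min 14592.
Length 5: A₁..A₅: k=1: 0+7416+31·15·38=25086; k=2: 18600+8816+31·40·38=74536; k=3: 4260+2736+31·4·38=11708; k=4: 6492+0+31·18·38=27696 → min 11708 | A₂..A₆: k=2: 0+14592+15·40·38=37392; k=3: 2400+8512+15·4·38=13192; k=4: 3480+25992+15·18·38=39732; k=5: 7416+0+15·38·38=29076 → min 13192.
Length 6: A₁..A₆: k=1: 0+13192+31·15·38=30862; k=2: 18600+14592+31·40·38=80312; k=3: 4260+8512+31·4·38=17484; k=4: 6492+25992+31·18·38=53688; k=5: 11708+0+31·38·38=56472 → min 17484.
Optimal order: ((A₁ × (A₂ × A₃)) × ((A₄ × A₅) × A₆)) with cost 17484.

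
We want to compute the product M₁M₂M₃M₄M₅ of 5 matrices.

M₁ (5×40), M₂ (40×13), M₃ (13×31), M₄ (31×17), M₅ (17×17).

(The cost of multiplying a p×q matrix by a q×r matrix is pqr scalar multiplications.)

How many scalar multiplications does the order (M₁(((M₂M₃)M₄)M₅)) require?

(M₂M₃): 40×13 by 13×31 → 40×31, cost 40·13·31 = 16120
((M₂M₃)M₄): 40×31 by 31×17 → 40×17, cost 40·31·17 = 21080; cumulative 37200
(((M₂M₃)M₄)M₅): 40×17 by 17×17 → 40×17, cost 40·17·17 = 11560; cumulative 48760
(M₁(((M₂M₃)M₄)M₅)): 5×40 by 40×17 → 5×17, cost 5·40·17 = 3400; cumulative 52160
Total: 52160 scalar multiplications.

52160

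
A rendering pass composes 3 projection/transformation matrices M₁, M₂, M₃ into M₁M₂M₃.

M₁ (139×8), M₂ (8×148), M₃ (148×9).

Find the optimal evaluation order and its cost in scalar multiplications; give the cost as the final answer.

20664

(M₁(M₂M₃)): cost 20664.
((M₁M₂)M₃): cost 349724.
Optimal: (M₁(M₂M₃)) with cost 20664.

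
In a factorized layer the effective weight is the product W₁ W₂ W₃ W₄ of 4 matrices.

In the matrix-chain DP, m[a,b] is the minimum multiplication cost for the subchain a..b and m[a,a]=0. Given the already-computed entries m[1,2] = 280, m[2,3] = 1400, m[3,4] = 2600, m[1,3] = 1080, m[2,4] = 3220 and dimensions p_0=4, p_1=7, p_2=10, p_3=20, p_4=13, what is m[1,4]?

m[1,4] = min over k∈[1,3] of m[1,k]+m[k+1,4]+p_{0}·p_k·p_{4}.
k=1: 0 + 3220 + 4·7·13 = 3584; k=2: 280 + 2600 + 4·10·13 = 3400; k=3: 1080 + 0 + 4·20·13 = 2120.
Minimum: 2120 at k=3.

2120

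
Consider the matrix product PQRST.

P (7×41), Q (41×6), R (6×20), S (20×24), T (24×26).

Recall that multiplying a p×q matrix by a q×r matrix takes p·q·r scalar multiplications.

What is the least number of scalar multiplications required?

9438

Adjacent pairs: PQ = 7·41·6 = 1722; QR = 41·6·20 = 4920; RS = 6·20·24 = 2880; ST = 20·24·26 = 12480.
Length 3: P..R: k=1: 0+4920+7·41·20=10660; k=2: 1722+0+7·6·20=2562 → min 2562 | Q..S: k=2: 0+2880+41·6·24=8784; k=3: 4920+0+41·20·24=24600 → min 8784 | R..T: k=3: 0+12480+6·20·26=15600; k=4: 2880+0+6·24·26=6624 → min 6624.
Length 4: P..S: k=1: 0+8784+7·41·24=15672; k=2: 1722+2880+7·6·24=5610; k=3: 2562+0+7·20·24=5922 → min 5610 | Q..T: k=2: 0+6624+41·6·26=13020; k=3: 4920+12480+41·20·26=38720; k=4: 8784+0+41·24·26=34368 → min 13020.
Length 5: P..T: k=1: 0+13020+7·41·26=20482; k=2: 1722+6624+7·6·26=9438; k=3: 2562+12480+7·20·26=18682; k=4: 5610+0+7·24·26=9978 → min 9438.
Optimal order: ((PQ)((RS)T)) with cost 9438.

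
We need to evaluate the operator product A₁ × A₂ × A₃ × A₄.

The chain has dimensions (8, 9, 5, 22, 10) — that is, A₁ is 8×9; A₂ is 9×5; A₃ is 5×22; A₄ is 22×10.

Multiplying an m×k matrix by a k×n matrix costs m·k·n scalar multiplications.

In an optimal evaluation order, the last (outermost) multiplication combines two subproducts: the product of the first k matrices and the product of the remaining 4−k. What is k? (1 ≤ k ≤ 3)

2

Adjacent pairs: A₁A₂ = 8·9·5 = 360; A₂A₃ = 9·5·22 = 990; A₃A₄ = 5·22·10 = 1100.
Length 3: A₁..A₃: k=1: 0+990+8·9·22=2574; k=2: 360+0+8·5·22=1240 → min 1240 | A₂..A₄: k=2: 0+1100+9·5·10=1550; k=3: 990+0+9·22·10=2970 → min 1550.
Top-level splits: k=1: (A₁..A₁)·(A₂..A₄) → 0+1550+8·9·10 = 2270; k=2: (A₁..A₂)·(A₃..A₄) → 360+1100+8·5·10 = 1860; k=3: (A₁..A₃)·(A₄..A₄) → 1240+0+8·22·10 = 3000.
Best split is after A₂, i.e. k = 2.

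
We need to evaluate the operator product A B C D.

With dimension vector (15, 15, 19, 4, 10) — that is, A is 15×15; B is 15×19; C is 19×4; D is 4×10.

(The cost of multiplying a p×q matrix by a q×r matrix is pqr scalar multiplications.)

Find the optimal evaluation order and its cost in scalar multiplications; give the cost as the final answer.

2640

Adjacent pairs: AB = 15·15·19 = 4275; BC = 15·19·4 = 1140; CD = 19·4·10 = 760.
Length 3: A..C: k=1: 0+1140+15·15·4=2040; k=2: 4275+0+15·19·4=5415 → min 2040 | B..D: k=2: 0+760+15·19·10=3610; k=3: 1140+0+15·4·10=1740 → min 1740.
Length 4: A..D: k=1: 0+1740+15·15·10=3990; k=2: 4275+760+15·19·10=7885; k=3: 2040+0+15·4·10=2640 → min 2640.
Optimal parenthesization: ((A (B C)) D) with cost 2640.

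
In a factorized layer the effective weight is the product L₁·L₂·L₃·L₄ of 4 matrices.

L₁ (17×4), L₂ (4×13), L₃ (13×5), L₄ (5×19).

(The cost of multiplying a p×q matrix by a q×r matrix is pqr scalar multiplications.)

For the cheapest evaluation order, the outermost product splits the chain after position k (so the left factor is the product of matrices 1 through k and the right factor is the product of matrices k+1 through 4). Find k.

1

Adjacent pairs: L₁L₂ = 17·4·13 = 884; L₂L₃ = 4·13·5 = 260; L₃L₄ = 13·5·19 = 1235.
Length 3: L₁..L₃: k=1: 0+260+17·4·5=600; k=2: 884+0+17·13·5=1989 → min 600 | L₂..L₄: k=2: 0+1235+4·13·19=2223; k=3: 260+0+4·5·19=640 → min 640.
Top-level splits: k=1: (L₁..L₁)·(L₂..L₄) → 0+640+17·4·19 = 1932; k=2: (L₁..L₂)·(L₃..L₄) → 884+1235+17·13·19 = 6318; k=3: (L₁..L₃)·(L₄..L₄) → 600+0+17·5·19 = 2215.
Best split is after L₁, i.e. k = 1.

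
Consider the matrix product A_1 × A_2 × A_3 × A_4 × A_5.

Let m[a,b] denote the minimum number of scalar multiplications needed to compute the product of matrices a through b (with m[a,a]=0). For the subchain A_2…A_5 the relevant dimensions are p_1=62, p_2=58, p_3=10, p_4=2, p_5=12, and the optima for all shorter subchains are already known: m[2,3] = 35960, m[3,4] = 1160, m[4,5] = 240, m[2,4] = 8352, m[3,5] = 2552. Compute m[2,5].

m[2,5] = min over k∈[2,4] of m[2,k]+m[k+1,5]+p_{1}·p_k·p_{5}.
k=2: 0 + 2552 + 62·58·12 = 45704; k=3: 35960 + 240 + 62·10·12 = 43640; k=4: 8352 + 0 + 62·2·12 = 9840.
Minimum: 9840 at k=4.

9840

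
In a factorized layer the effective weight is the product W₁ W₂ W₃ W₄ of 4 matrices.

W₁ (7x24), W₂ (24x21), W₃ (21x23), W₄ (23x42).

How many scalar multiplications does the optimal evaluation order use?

13671

Adjacent pairs: W₁W₂ = 7·24·21 = 3528; W₂W₃ = 24·21·23 = 11592; W₃W₄ = 21·23·42 = 20286.
Length 3: W₁..W₃: k=1: 0+11592+7·24·23=15456; k=2: 3528+0+7·21·23=6909 → min 6909 | W₂..W₄: k=2: 0+20286+24·21·42=41454; k=3: 11592+0+24·23·42=34776 → min 34776.
Length 4: W₁..W₄: k=1: 0+34776+7·24·42=41832; k=2: 3528+20286+7·21·42=29988; k=3: 6909+0+7·23·42=13671 → min 13671.
Optimal order: (((W₁ W₂) W₃) W₄) with cost 13671.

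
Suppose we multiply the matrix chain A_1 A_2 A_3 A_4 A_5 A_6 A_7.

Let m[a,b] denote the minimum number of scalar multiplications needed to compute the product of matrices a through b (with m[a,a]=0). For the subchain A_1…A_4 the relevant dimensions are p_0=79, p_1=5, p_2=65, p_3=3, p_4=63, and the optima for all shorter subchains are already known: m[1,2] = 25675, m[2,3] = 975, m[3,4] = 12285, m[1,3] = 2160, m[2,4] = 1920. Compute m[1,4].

17091

m[1,4] = min over k∈[1,3] of m[1,k]+m[k+1,4]+p_{0}·p_k·p_{4}.
k=1: 0 + 1920 + 79·5·63 = 26805; k=2: 25675 + 12285 + 79·65·63 = 361465; k=3: 2160 + 0 + 79·3·63 = 17091.
Minimum: 17091 at k=3.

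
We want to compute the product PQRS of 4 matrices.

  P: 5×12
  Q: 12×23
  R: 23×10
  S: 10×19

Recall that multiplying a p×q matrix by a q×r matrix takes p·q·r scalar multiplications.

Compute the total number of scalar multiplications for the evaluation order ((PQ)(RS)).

(PQ): 5×12 by 12×23 → 5×23, cost 5·12·23 = 1380
(RS): 23×10 by 10×19 → 23×19, cost 23·10·19 = 4370
((PQ)(RS)): 5×23 by 23×19 → 5×19, cost 5·23·19 = 2185; cumulative 7935
Total: 7935 scalar multiplications.

7935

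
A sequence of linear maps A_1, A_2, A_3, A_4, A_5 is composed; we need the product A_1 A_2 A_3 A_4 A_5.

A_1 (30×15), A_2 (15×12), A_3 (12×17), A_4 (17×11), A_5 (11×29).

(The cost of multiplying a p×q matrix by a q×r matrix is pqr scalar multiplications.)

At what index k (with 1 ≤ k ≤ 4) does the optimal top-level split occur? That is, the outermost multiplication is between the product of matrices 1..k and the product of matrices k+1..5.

Adjacent pairs: A_1A_2 = 30·15·12 = 5400; A_2A_3 = 15·12·17 = 3060; A_3A_4 = 12·17·11 = 2244; A_4A_5 = 17·11·29 = 5423.
Length 3: A_1..A_3: k=1: 0+3060+30·15·17=10710; k=2: 5400+0+30·12·17=11520 → min 10710 | A_2..A_4: k=2: 0+2244+15·12·11=4224; k=3: 3060+0+15·17·11=5865 → min 4224 | A_3..A_5: k=3: 0+5423+12·17·29=11339; k=4: 2244+0+12·11·29=6072 → min 6072.
Length 4: A_1..A_4: k=1: 0+4224+30·15·11=9174; k=2: 5400+2244+30·12·11=11604; k=3: 10710+0+30·17·11=16320 → min 9174 | A_2..A_5: k=2: 0+6072+15·12·29=11292; k=3: 3060+5423+15·17·29=15878; k=4: 4224+0+15·11·29=9009 → min 9009.
Top-level splits: k=1: (A_1..A_1)·(A_2..A_5) → 0+9009+30·15·29 = 22059; k=2: (A_1..A_2)·(A_3..A_5) → 5400+6072+30·12·29 = 21912; k=3: (A_1..A_3)·(A_4..A_5) → 10710+5423+30·17·29 = 30923; k=4: (A_1..A_4)·(A_5..A_5) → 9174+0+30·11·29 = 18744.
Best split is after A_4, i.e. k = 4.

4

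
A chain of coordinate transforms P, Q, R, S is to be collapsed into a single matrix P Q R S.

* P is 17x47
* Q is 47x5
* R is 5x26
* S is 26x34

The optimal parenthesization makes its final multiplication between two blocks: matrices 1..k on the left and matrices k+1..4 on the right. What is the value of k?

2

Adjacent pairs: PQ = 17·47·5 = 3995; QR = 47·5·26 = 6110; RS = 5·26·34 = 4420.
Length 3: P..R: k=1: 0+6110+17·47·26=26884; k=2: 3995+0+17·5·26=6205 → min 6205 | Q..S: k=2: 0+4420+47·5·34=12410; k=3: 6110+0+47·26·34=47658 → min 12410.
Top-level splits: k=1: (P..P)·(Q..S) → 0+12410+17·47·34 = 39576; k=2: (P..Q)·(R..S) → 3995+4420+17·5·34 = 11305; k=3: (P..R)·(S..S) → 6205+0+17·26·34 = 21233.
Best split is after Q, i.e. k = 2.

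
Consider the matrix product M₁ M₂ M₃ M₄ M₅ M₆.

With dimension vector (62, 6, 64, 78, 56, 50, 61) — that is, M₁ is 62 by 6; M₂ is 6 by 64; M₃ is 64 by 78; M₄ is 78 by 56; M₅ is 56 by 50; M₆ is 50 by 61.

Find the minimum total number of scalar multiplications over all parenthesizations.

113952

Adjacent pairs: M₁M₂ = 62·6·64 = 23808; M₂M₃ = 6·64·78 = 29952; M₃M₄ = 64·78·56 = 279552; M₄M₅ = 78·56·50 = 218400; M₅M₆ = 56·50·61 = 170800.
Length 3: M₁..M₃: k=1: 0+29952+62·6·78=58968; k=2: 23808+0+62·64·78=333312 → min 58968 | M₂..M₄: k=2: 0+279552+6·64·56=301056; k=3: 29952+0+6·78·56=56160 → min 56160 | M₃..M₅: k=3: 0+218400+64·78·50=468000; k=4: 279552+0+64·56·50=458752 → min 458752 | M₄..M₆: k=4: 0+170800+78·56·61=437248; k=5: 218400+0+78·50·61=456300 → min 437248.
Length 4: M₁..M₄: k=1: 0+56160+62·6·56=76992; k=2: 23808+279552+62·64·56=525568; k=3: 58968+0+62·78·56=329784 → min 76992 | M₂..M₅: k=2: 0+458752+6·64·50=477952; k=3: 29952+218400+6·78·50=271752; k=4: 56160+0+6·56·50=72960 → min 72960 | M₃..M₆: k=3: 0+437248+64·78·61=741760; k=4: 279552+170800+64·56·61=668976; k=5: 458752+0+64·50·61=653952 → min 653952.
Length 5: M₁..M₅: k=1: 0+72960+62·6·50=91560; k=2: 23808+458752+62·64·50=680960; k=3: 58968+218400+62·78·50=519168; k=4: 76992+0+62·56·50=250592 → min 91560 | M₂..M₆: k=2: 0+653952+6·64·61=677376; k=3: 29952+437248+6·78·61=495748; k=4: 56160+170800+6·56·61=247456; k=5: 72960+0+6·50·61=91260 → min 91260.
Length 6: M₁..M₆: k=1: 0+91260+62·6·61=113952; k=2: 23808+653952+62·64·61=919808; k=3: 58968+437248+62·78·61=791212; k=4: 76992+170800+62·56·61=459584; k=5: 91560+0+62·50·61=280660 → min 113952.
Optimal order: (M₁ ((((M₂ M₃) M₄) M₅) M₆)) with cost 113952.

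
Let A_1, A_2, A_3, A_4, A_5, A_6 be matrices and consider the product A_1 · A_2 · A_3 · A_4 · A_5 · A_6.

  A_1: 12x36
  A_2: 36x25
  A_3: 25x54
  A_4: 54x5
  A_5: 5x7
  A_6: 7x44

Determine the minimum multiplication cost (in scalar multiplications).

Adjacent pairs: A_1A_2 = 12·36·25 = 10800; A_2A_3 = 36·25·54 = 48600; A_3A_4 = 25·54·5 = 6750; A_4A_5 = 54·5·7 = 1890; A_5A_6 = 5·7·44 = 1540.
Length 3: A_1..A_3: k=1: 0+48600+12·36·54=71928; k=2: 10800+0+12·25·54=27000 → min 27000 | A_2..A_4: k=2: 0+6750+36·25·5=11250; k=3: 48600+0+36·54·5=58320 → min 11250 | A_3..A_5: k=3: 0+1890+25·54·7=11340; k=4: 6750+0+25·5·7=7625 → min 7625 | A_4..A_6: k=4: 0+1540+54·5·44=13420; k=5: 1890+0+54·7·44=18522 → min 13420.
Length 4: A_1..A_4: k=1: 0+11250+12·36·5=13410; k=2: 10800+6750+12·25·5=19050; k=3: 27000+0+12·54·5=30240 → min 13410 | A_2..A_5: k=2: 0+7625+36·25·7=13925; k=3: 48600+1890+36·54·7=64098; k=4: 11250+0+36·5·7=12510 → min 12510 | A_3..A_6: k=3: 0+13420+25·54·44=72820; k=4: 6750+1540+25·5·44=13790; k=5: 7625+0+25·7·44=15325 → min 13790.
Length 5: A_1..A_5: k=1: 0+12510+12·36·7=15534; k=2: 10800+7625+12·25·7=20525; k=3: 27000+1890+12·54·7=33426; k=4: 13410+0+12·5·7=13830 → min 13830 | A_2..A_6: k=2: 0+13790+36·25·44=53390; k=3: 48600+13420+36·54·44=147556; k=4: 11250+1540+36·5·44=20710; k=5: 12510+0+36·7·44=23598 → min 20710.
Length 6: A_1..A_6: k=1: 0+20710+12·36·44=39718; k=2: 10800+13790+12·25·44=37790; k=3: 27000+13420+12·54·44=68932; k=4: 13410+1540+12·5·44=17590; k=5: 13830+0+12·7·44=17526 → min 17526.
Optimal order: (((A_1 · (A_2 · (A_3 · A_4))) · A_5) · A_6) with cost 17526.

17526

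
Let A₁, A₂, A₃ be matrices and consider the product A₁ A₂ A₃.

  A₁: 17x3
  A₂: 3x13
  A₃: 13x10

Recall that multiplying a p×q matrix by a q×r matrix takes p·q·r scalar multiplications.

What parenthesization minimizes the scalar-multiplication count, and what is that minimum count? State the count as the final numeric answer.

(A₁ (A₂ A₃)): cost 900.
((A₁ A₂) A₃): cost 2873.
Optimal: (A₁ (A₂ A₃)) with cost 900.

900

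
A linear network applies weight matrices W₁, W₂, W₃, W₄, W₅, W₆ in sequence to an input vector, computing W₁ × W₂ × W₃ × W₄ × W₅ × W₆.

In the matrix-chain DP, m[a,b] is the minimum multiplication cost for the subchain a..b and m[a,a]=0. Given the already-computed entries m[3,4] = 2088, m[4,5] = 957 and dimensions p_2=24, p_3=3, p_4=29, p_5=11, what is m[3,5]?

1749

m[3,5] = min over k∈[3,4] of m[3,k]+m[k+1,5]+p_{2}·p_k·p_{5}.
k=3: 0 + 957 + 24·3·11 = 1749; k=4: 2088 + 0 + 24·29·11 = 9744.
Minimum: 1749 at k=3.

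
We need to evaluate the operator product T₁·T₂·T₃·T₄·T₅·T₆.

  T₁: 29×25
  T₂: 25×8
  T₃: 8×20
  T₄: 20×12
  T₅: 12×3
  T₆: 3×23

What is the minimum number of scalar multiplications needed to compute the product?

5976

Adjacent pairs: T₁T₂ = 29·25·8 = 5800; T₂T₃ = 25·8·20 = 4000; T₃T₄ = 8·20·12 = 1920; T₄T₅ = 20·12·3 = 720; T₅T₆ = 12·3·23 = 828.
Length 3: T₁..T₃: k=1: 0+4000+29·25·20=18500; k=2: 5800+0+29·8·20=10440 → min 10440 | T₂..T₄: k=2: 0+1920+25·8·12=4320; k=3: 4000+0+25·20·12=10000 → min 4320 | T₃..T₅: k=3: 0+720+8·20·3=1200; k=4: 1920+0+8·12·3=2208 → min 1200 | T₄..T₆: k=4: 0+828+20·12·23=6348; k=5: 720+0+20·3·23=2100 → min 2100.
Length 4: T₁..T₄: k=1: 0+4320+29·25·12=13020; k=2: 5800+1920+29·8·12=10504; k=3: 10440+0+29·20·12=17400 → min 10504 | T₂..T₅: k=2: 0+1200+25·8·3=1800; k=3: 4000+720+25·20·3=6220; k=4: 4320+0+25·12·3=5220 → min 1800 | T₃..T₆: k=3: 0+2100+8·20·23=5780; k=4: 1920+828+8·12·23=4956; k=5: 1200+0+8·3·23=1752 → min 1752.
Length 5: T₁..T₅: k=1: 0+1800+29·25·3=3975; k=2: 5800+1200+29·8·3=7696; k=3: 10440+720+29·20·3=12900; k=4: 10504+0+29·12·3=11548 → min 3975 | T₂..T₆: k=2: 0+1752+25·8·23=6352; k=3: 4000+2100+25·20·23=17600; k=4: 4320+828+25·12·23=12048; k=5: 1800+0+25·3·23=3525 → min 3525.
Length 6: T₁..T₆: k=1: 0+3525+29·25·23=20200; k=2: 5800+1752+29·8·23=12888; k=3: 10440+2100+29·20·23=25880; k=4: 10504+828+29·12·23=19336; k=5: 3975+0+29·3·23=5976 → min 5976.
Optimal order: ((T₁·(T₂·(T₃·(T₄·T₅))))·T₆) with cost 5976.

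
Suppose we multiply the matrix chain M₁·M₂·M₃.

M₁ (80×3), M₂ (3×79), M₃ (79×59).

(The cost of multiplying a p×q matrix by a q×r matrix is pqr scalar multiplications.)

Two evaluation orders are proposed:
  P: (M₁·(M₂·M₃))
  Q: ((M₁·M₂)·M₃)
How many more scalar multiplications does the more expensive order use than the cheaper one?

Order P = (M₁·(M₂·M₃)): (M₂·M₃): 3×79 by 79×59 → 3×59, cost 3·79·59 = 13983; (M₁·(M₂·M₃)): 80×3 by 3×59 → 80×59, cost 80·3·59 = 14160; cumulative 28143. Total 28143.
Order Q = ((M₁·M₂)·M₃): (M₁·M₂): 80×3 by 3×79 → 80×79, cost 80·3·79 = 18960; ((M₁·M₂)·M₃): 80×79 by 79×59 → 80×59, cost 80·79·59 = 372880; cumulative 391840. Total 391840.
Difference: |28143 − 391840| = 363697.

363697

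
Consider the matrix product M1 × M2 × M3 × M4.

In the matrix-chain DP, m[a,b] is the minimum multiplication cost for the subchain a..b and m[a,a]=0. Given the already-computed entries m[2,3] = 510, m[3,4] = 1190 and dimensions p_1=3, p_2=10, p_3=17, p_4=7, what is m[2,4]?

m[2,4] = min over k∈[2,3] of m[2,k]+m[k+1,4]+p_{1}·p_k·p_{4}.
k=2: 0 + 1190 + 3·10·7 = 1400; k=3: 510 + 0 + 3·17·7 = 867.
Minimum: 867 at k=3.

867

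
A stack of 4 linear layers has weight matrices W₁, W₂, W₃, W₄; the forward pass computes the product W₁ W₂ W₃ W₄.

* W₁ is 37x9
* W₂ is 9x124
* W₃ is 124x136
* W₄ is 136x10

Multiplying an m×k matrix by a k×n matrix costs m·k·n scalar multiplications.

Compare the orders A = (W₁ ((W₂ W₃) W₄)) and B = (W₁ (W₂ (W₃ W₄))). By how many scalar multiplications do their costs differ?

15784

Order A = (W₁ ((W₂ W₃) W₄)): (W₂ W₃): 9×124 by 124×136 → 9×136, cost 9·124·136 = 151776; ((W₂ W₃) W₄): 9×136 by 136×10 → 9×10, cost 9·136·10 = 12240; cumulative 164016; (W₁ ((W₂ W₃) W₄)): 37×9 by 9×10 → 37×10, cost 37·9·10 = 3330; cumulative 167346. Total 167346.
Order B = (W₁ (W₂ (W₃ W₄))): (W₃ W₄): 124×136 by 136×10 → 124×10, cost 124·136·10 = 168640; (W₂ (W₃ W₄)): 9×124 by 124×10 → 9×10, cost 9·124·10 = 11160; cumulative 179800; (W₁ (W₂ (W₃ W₄))): 37×9 by 9×10 → 37×10, cost 37·9·10 = 3330; cumulative 183130. Total 183130.
Difference: |167346 − 183130| = 15784.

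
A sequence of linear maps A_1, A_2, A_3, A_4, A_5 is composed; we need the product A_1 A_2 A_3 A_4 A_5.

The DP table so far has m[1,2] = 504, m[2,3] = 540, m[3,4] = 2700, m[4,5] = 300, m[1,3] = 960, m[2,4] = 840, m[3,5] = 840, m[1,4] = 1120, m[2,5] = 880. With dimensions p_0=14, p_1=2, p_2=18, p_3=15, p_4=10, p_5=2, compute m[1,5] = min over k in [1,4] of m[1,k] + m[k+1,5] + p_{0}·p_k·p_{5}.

m[1,5] = min over k∈[1,4] of m[1,k]+m[k+1,5]+p_{0}·p_k·p_{5}.
k=1: 0 + 880 + 14·2·2 = 936; k=2: 504 + 840 + 14·18·2 = 1848; k=3: 960 + 300 + 14·15·2 = 1680; k=4: 1120 + 0 + 14·10·2 = 1400.
Minimum: 936 at k=1.

936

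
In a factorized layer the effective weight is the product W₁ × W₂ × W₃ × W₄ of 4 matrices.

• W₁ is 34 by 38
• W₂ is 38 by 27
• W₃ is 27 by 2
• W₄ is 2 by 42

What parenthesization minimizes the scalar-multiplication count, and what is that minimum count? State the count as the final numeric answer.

Adjacent pairs: W₁W₂ = 34·38·27 = 34884; W₂W₃ = 38·27·2 = 2052; W₃W₄ = 27·2·42 = 2268.
Length 3: W₁..W₃: k=1: 0+2052+34·38·2=4636; k=2: 34884+0+34·27·2=36720 → min 4636 | W₂..W₄: k=2: 0+2268+38·27·42=45360; k=3: 2052+0+38·2·42=5244 → min 5244.
Length 4: W₁..W₄: k=1: 0+5244+34·38·42=59508; k=2: 34884+2268+34·27·42=75708; k=3: 4636+0+34·2·42=7492 → min 7492.
Optimal parenthesization: ((W₁ × (W₂ × W₃)) × W₄) with cost 7492.

7492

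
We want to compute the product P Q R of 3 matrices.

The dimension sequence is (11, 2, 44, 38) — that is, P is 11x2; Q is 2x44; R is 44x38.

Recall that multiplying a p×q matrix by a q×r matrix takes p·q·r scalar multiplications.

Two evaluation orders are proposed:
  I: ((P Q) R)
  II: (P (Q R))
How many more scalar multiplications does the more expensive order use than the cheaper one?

15180

Order I = ((P Q) R): (P Q): 11×2 by 2×44 → 11×44, cost 11·2·44 = 968; ((P Q) R): 11×44 by 44×38 → 11×38, cost 11·44·38 = 18392; cumulative 19360. Total 19360.
Order II = (P (Q R)): (Q R): 2×44 by 44×38 → 2×38, cost 2·44·38 = 3344; (P (Q R)): 11×2 by 2×38 → 11×38, cost 11·2·38 = 836; cumulative 4180. Total 4180.
Difference: |19360 − 4180| = 15180.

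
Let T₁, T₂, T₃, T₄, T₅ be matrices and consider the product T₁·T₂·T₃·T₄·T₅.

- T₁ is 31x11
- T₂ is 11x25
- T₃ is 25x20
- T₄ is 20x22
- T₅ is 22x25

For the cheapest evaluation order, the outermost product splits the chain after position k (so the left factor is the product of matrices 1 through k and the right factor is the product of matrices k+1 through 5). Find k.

Adjacent pairs: T₁T₂ = 31·11·25 = 8525; T₂T₃ = 11·25·20 = 5500; T₃T₄ = 25·20·22 = 11000; T₄T₅ = 20·22·25 = 11000.
Length 3: T₁..T₃: k=1: 0+5500+31·11·20=12320; k=2: 8525+0+31·25·20=24025 → min 12320 | T₂..T₄: k=2: 0+11000+11·25·22=17050; k=3: 5500+0+11·20·22=10340 → min 10340 | T₃..T₅: k=3: 0+11000+25·20·25=23500; k=4: 11000+0+25·22·25=24750 → min 23500.
Length 4: T₁..T₄: k=1: 0+10340+31·11·22=17842; k=2: 8525+11000+31·25·22=36575; k=3: 12320+0+31·20·22=25960 → min 17842 | T₂..T₅: k=2: 0+23500+11·25·25=30375; k=3: 5500+11000+11·20·25=22000; k=4: 10340+0+11·22·25=16390 → min 16390.
Top-level splits: k=1: (T₁..T₁)·(T₂..T₅) → 0+16390+31·11·25 = 24915; k=2: (T₁..T₂)·(T₃..T₅) → 8525+23500+31·25·25 = 51400; k=3: (T₁..T₃)·(T₄..T₅) → 12320+11000+31·20·25 = 38820; k=4: (T₁..T₄)·(T₅..T₅) → 17842+0+31·22·25 = 34892.
Best split is after T₁, i.e. k = 1.

1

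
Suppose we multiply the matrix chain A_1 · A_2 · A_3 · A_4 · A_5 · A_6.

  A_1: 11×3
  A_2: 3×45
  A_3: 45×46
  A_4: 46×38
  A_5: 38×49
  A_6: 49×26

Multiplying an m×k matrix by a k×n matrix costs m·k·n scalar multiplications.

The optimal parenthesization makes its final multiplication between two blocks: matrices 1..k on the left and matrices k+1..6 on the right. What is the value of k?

1

Adjacent pairs: A_1A_2 = 11·3·45 = 1485; A_2A_3 = 3·45·46 = 6210; A_3A_4 = 45·46·38 = 78660; A_4A_5 = 46·38·49 = 85652; A_5A_6 = 38·49·26 = 48412.
Length 3: A_1..A_3: k=1: 0+6210+11·3·46=7728; k=2: 1485+0+11·45·46=24255 → min 7728 | A_2..A_4: k=2: 0+78660+3·45·38=83790; k=3: 6210+0+3·46·38=11454 → min 11454 | A_3..A_5: k=3: 0+85652+45·46·49=187082; k=4: 78660+0+45·38·49=162450 → min 162450 | A_4..A_6: k=4: 0+48412+46·38·26=93860; k=5: 85652+0+46·49·26=144256 → min 93860.
Length 4: A_1..A_4: k=1: 0+11454+11·3·38=12708; k=2: 1485+78660+11·45·38=98955; k=3: 7728+0+11·46·38=26956 → min 12708 | A_2..A_5: k=2: 0+162450+3·45·49=169065; k=3: 6210+85652+3·46·49=98624; k=4: 11454+0+3·38·49=17040 → min 17040 | A_3..A_6: k=3: 0+93860+45·46·26=147680; k=4: 78660+48412+45·38·26=171532; k=5: 162450+0+45·49·26=219780 → min 147680.
Length 5: A_1..A_5: k=1: 0+17040+11·3·49=18657; k=2: 1485+162450+11·45·49=188190; k=3: 7728+85652+11·46·49=118174; k=4: 12708+0+11·38·49=33190 → min 18657 | A_2..A_6: k=2: 0+147680+3·45·26=151190; k=3: 6210+93860+3·46·26=103658; k=4: 11454+48412+3·38·26=62830; k=5: 17040+0+3·49·26=20862 → min 20862.
Top-level splits: k=1: (A_1..A_1)·(A_2..A_6) → 0+20862+11·3·26 = 21720; k=2: (A_1..A_2)·(A_3..A_6) → 1485+147680+11·45·26 = 162035; k=3: (A_1..A_3)·(A_4..A_6) → 7728+93860+11·46·26 = 114744; k=4: (A_1..A_4)·(A_5..A_6) → 12708+48412+11·38·26 = 71988; k=5: (A_1..A_5)·(A_6..A_6) → 18657+0+11·49·26 = 32671.
Best split is after A_1, i.e. k = 1.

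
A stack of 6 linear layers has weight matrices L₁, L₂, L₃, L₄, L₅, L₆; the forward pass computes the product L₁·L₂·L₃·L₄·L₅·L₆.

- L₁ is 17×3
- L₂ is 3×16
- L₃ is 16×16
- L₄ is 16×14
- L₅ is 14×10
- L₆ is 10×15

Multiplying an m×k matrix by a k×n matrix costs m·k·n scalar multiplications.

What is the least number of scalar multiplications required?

Adjacent pairs: L₁L₂ = 17·3·16 = 816; L₂L₃ = 3·16·16 = 768; L₃L₄ = 16·16·14 = 3584; L₄L₅ = 16·14·10 = 2240; L₅L₆ = 14·10·15 = 2100.
Length 3: L₁..L₃: k=1: 0+768+17·3·16=1584; k=2: 816+0+17·16·16=5168 → min 1584 | L₂..L₄: k=2: 0+3584+3·16·14=4256; k=3: 768+0+3·16·14=1440 → min 1440 | L₃..L₅: k=3: 0+2240+16·16·10=4800; k=4: 3584+0+16·14·10=5824 → min 4800 | L₄..L₆: k=4: 0+2100+16·14·15=5460; k=5: 2240+0+16·10·15=4640 → min 4640.
Length 4: L₁..L₄: k=1: 0+1440+17·3·14=2154; k=2: 816+3584+17·16·14=8208; k=3: 1584+0+17·16·14=5392 → min 2154 | L₂..L₅: k=2: 0+4800+3·16·10=5280; k=3: 768+2240+3·16·10=3488; k=4: 1440+0+3·14·10=1860 → min 1860 | L₃..L₆: k=3: 0+4640+16·16·15=8480; k=4: 3584+2100+16·14·15=9044; k=5: 4800+0+16·10·15=7200 → min 7200.
Length 5: L₁..L₅: k=1: 0+1860+17·3·10=2370; k=2: 816+4800+17·16·10=8336; k=3: 1584+2240+17·16·10=6544; k=4: 2154+0+17·14·10=4534 → min 2370 | L₂..L₆: k=2: 0+7200+3·16·15=7920; k=3: 768+4640+3·16·15=6128; k=4: 1440+2100+3·14·15=4170; k=5: 1860+0+3·10·15=2310 → min 2310.
Length 6: L₁..L₆: k=1: 0+2310+17·3·15=3075; k=2: 816+7200+17·16·15=12096; k=3: 1584+4640+17·16·15=10304; k=4: 2154+2100+17·14·15=7824; k=5: 2370+0+17·10·15=4920 → min 3075.
Optimal order: (L₁·((((L₂·L₃)·L₄)·L₅)·L₆)) with cost 3075.

3075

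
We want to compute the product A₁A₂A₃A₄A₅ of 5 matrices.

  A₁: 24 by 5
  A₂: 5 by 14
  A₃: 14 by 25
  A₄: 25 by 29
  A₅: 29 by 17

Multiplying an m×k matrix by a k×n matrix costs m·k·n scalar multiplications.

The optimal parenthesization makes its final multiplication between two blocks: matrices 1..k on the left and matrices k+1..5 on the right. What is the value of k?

Adjacent pairs: A₁A₂ = 24·5·14 = 1680; A₂A₃ = 5·14·25 = 1750; A₃A₄ = 14·25·29 = 10150; A₄A₅ = 25·29·17 = 12325.
Length 3: A₁..A₃: k=1: 0+1750+24·5·25=4750; k=2: 1680+0+24·14·25=10080 → min 4750 | A₂..A₄: k=2: 0+10150+5·14·29=12180; k=3: 1750+0+5·25·29=5375 → min 5375 | A₃..A₅: k=3: 0+12325+14·25·17=18275; k=4: 10150+0+14·29·17=17052 → min 17052.
Length 4: A₁..A₄: k=1: 0+5375+24·5·29=8855; k=2: 1680+10150+24·14·29=21574; k=3: 4750+0+24·25·29=22150 → min 8855 | A₂..A₅: k=2: 0+17052+5·14·17=18242; k=3: 1750+12325+5·25·17=16200; k=4: 5375+0+5·29·17=7840 → min 7840.
Top-level splits: k=1: (A₁..A₁)·(A₂..A₅) → 0+7840+24·5·17 = 9880; k=2: (A₁..A₂)·(A₃..A₅) → 1680+17052+24·14·17 = 24444; k=3: (A₁..A₃)·(A₄..A₅) → 4750+12325+24·25·17 = 27275; k=4: (A₁..A₄)·(A₅..A₅) → 8855+0+24·29·17 = 20687.
Best split is after A₁, i.e. k = 1.

1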